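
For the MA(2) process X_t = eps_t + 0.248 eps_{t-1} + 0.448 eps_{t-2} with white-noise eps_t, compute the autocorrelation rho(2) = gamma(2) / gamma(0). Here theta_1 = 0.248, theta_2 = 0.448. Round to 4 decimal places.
\rho(2) = 0.3549

For an MA(q) process with theta_0 = 1, the autocovariance is
  gamma(k) = sigma^2 * sum_{i=0..q-k} theta_i * theta_{i+k},
and rho(k) = gamma(k) / gamma(0). Sigma^2 cancels.
  numerator   = (1)*(0.448) = 0.448.
  denominator = (1)^2 + (0.248)^2 + (0.448)^2 = 1.262208.
  rho(2) = 0.448 / 1.262208 = 0.3549.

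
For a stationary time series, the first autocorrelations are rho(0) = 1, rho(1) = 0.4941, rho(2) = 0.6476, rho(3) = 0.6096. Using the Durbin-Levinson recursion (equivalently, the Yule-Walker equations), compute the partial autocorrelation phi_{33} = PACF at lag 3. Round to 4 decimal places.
\phi_{33} = 0.3639

The PACF at lag k is phi_{kk}, the last component of the solution
to the Yule-Walker system G_k phi = r_k where
  (G_k)_{ij} = rho(|i - j|), (r_k)_i = rho(i), i,j = 1..k.
Equivalently, Durbin-Levinson gives phi_{kk} iteratively:
  phi_{11} = rho(1)
  phi_{kk} = [rho(k) - sum_{j=1..k-1} phi_{k-1,j} rho(k-j)]
            / [1 - sum_{j=1..k-1} phi_{k-1,j} rho(j)],
  phi_{k,j} = phi_{k-1,j} - phi_{kk} phi_{k-1,k-j},  j = 1..k-1.
Step k = 1:
  phi_11 = rho(1) = 0.4941.
Step k = 2:
  phi_22 = [rho(2) - phi_11 rho(1)] / [1 - phi_11 rho(1)] = [0.6476 - (0.4941)(0.4941)] / [1 - (0.4941)(0.4941)]
         = 0.40346519 / 0.75586519 = 0.533779.
  Update: phi_21 = phi_11 - phi_22 phi_11 = 0.4941 - (0.533779)(0.4941) = 0.23036.
Step k = 3:
  phi_33 = [rho(3) - phi_21 rho(2) - phi_22 rho(1)] / [1 - phi_21 rho(1) - phi_22 rho(2)]
    numerator   = 0.6096 - (0.23036)(0.6476) - (0.533779)(0.4941) = 0.19667874
    denominator = 1 - (0.23036)(0.4941) - (0.533779)(0.6476) = 0.54050382
  phi_33 = 0.19667874 / 0.54050382 = 0.3639.
Therefore phi_{33} = 0.3639.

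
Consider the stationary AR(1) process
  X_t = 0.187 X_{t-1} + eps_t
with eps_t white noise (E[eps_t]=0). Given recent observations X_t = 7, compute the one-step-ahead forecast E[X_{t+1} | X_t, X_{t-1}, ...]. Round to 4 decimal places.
E[X_{t+1} \mid \mathcal F_t] = 1.3090

For an AR(p) model X_t = c + sum_i phi_i X_{t-i} + eps_t, the
one-step-ahead conditional mean is
  E[X_{t+1} | X_t, ...] = c + sum_i phi_i X_{t+1-i}.
Substitute known values:
  E[X_{t+1} | ...] = (0.187) * (7)
                   = 1.3090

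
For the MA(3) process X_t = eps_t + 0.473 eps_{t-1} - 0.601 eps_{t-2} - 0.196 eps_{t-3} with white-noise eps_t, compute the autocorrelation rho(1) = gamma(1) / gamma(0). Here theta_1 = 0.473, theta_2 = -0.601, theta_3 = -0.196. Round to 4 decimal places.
\rho(1) = 0.1888

For an MA(q) process with theta_0 = 1, the autocovariance is
  gamma(k) = sigma^2 * sum_{i=0..q-k} theta_i * theta_{i+k},
and rho(k) = gamma(k) / gamma(0). Sigma^2 cancels.
  numerator   = (1)*(0.473) + (0.473)*(-0.601) + (-0.601)*(-0.196) = 0.306523.
  denominator = (1)^2 + (0.473)^2 + (-0.601)^2 + (-0.196)^2 = 1.623346.
  rho(1) = 0.306523 / 1.623346 = 0.1888.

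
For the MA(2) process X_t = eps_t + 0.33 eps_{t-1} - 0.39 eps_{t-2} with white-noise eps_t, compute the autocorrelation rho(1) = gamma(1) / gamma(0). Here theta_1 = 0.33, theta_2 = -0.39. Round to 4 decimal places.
\rho(1) = 0.1596

For an MA(q) process with theta_0 = 1, the autocovariance is
  gamma(k) = sigma^2 * sum_{i=0..q-k} theta_i * theta_{i+k},
and rho(k) = gamma(k) / gamma(0). Sigma^2 cancels.
  numerator   = (1)*(0.33) + (0.33)*(-0.39) = 0.2013.
  denominator = (1)^2 + (0.33)^2 + (-0.39)^2 = 1.261.
  rho(1) = 0.2013 / 1.261 = 0.1596.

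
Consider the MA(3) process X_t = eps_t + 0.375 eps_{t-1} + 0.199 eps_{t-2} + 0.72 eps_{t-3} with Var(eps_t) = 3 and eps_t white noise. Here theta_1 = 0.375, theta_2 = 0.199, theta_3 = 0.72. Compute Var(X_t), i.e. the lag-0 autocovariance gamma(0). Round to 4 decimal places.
\gamma(0) = 5.0959

For an MA(q) process X_t = eps_t + sum_i theta_i eps_{t-i} with
Var(eps_t) = sigma^2, the variance is
  gamma(0) = sigma^2 * (1 + sum_i theta_i^2).
  sum_i theta_i^2 = (0.375)^2 + (0.199)^2 + (0.72)^2 = 0.140625 + 0.039601 + 0.5184 = 0.698626.
  gamma(0) = 3 * (1 + 0.698626) = 3 * 1.698626 = 5.095878, which rounds to 5.0959.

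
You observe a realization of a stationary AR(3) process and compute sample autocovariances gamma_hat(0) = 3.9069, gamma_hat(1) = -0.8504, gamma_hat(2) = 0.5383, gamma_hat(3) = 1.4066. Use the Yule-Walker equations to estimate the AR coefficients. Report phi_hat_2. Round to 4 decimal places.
\hat\phi_{2} = 0.1800

The Yule-Walker equations for an AR(p) process read, in matrix form,
  Gamma_p phi = r_p,   with   (Gamma_p)_{ij} = gamma(|i - j|),
                       (r_p)_i = gamma(i),   i,j = 1..p.
Substitute the sample gammas (Toeplitz matrix and right-hand side of size 3):
  Gamma_p = [[3.9069, -0.8504, 0.5383], [-0.8504, 3.9069, -0.8504], [0.5383, -0.8504, 3.9069]]
  r_p     = [-0.8504, 0.5383, 1.4066]
Written out (R1..R3):
  (R1) 3.9069 phi_1 - 0.8504 phi_2 + 0.5383 phi_3 = -0.8504
  (R2) -0.8504 phi_1 + 3.9069 phi_2 - 0.8504 phi_3 = 0.5383
  (R3) 0.5383 phi_1 - 0.8504 phi_2 + 3.9069 phi_3 = 1.4066
Gaussian elimination:
  R2 <- R2 - (-0.8504/3.9069) R1 = R2 - (-0.217666) R1:  3.721797 phi_2 - 0.73323 phi_3 = 0.353197
  R3 <- R3 - (0.5383/3.9069) R1 = R3 - (0.137782) R1:  -0.73323 phi_2 + 3.832732 phi_3 = 1.52377
  R3 <- R3 - (-0.73323/3.721797) R2 = R3 - (-0.19701) R2:  3.688278 phi_3 = 1.593353
Back-substitution:
  phi_hat_3 = 1.593353 / 3.688278 = 0.432004
  phi_hat_2 = (0.353197 - (-0.73323)(0.432004)) / 3.721797 = 0.180009
  phi_hat_1 = (-0.8504 - (-0.8504)(0.180009) - (0.5383)(0.432004)) / 3.9069 = -0.238007
So phi_hat = [-0.2380, 0.1800, 0.4320].
Therefore phi_hat_2 = 0.1800.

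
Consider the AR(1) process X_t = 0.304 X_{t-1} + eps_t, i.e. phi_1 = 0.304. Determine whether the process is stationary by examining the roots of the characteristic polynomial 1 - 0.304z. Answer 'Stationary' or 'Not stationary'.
\text{Stationary}

The AR(p) characteristic polynomial is P(z) = 1 - 0.304z.
Stationarity requires all roots to lie outside the unit circle, i.e. |z| > 1 for every root.
This is linear in z: 1 + (-0.304) z = 0  =>  z = -1/(-0.304) = 3.289474,  |z| = 3.289474.
Moduli of all roots: 3.2895.
All moduli strictly greater than 1? Yes.
Verdict: Stationary.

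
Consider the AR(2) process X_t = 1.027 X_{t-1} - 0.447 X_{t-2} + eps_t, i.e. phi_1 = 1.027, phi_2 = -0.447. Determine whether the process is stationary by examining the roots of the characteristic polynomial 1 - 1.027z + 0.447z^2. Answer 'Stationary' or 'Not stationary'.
\text{Stationary}

The AR(p) characteristic polynomial is P(z) = 1 - 1.027z + 0.447z^2.
Stationarity requires all roots to lie outside the unit circle, i.e. |z| > 1 for every root.
Set 1 + (-1.027) z + (0.447) z^2 = 0, i.e. a z^2 + b z + c = 0 with a = 0.447, b = -1.027, c = 1.
Discriminant D = b^2 - 4ac = (-1.027)^2 - 4*(0.447)*1 = 1.054729 - (1.788) = -0.733271.
D < 0, so the roots are the complex-conjugate pair z = (-b +/- i sqrt(-D)) / (2a) = 1.1488 +/- 0.9578i.
For a conjugate pair |z|^2 = z * conj(z) = (product of roots) = c/a = 1/(0.447) = 2.237136, so |z| = sqrt(2.237136) = 1.4957 for both roots.
Moduli of all roots: 1.4957, 1.4957.
All moduli strictly greater than 1? Yes.
Verdict: Stationary.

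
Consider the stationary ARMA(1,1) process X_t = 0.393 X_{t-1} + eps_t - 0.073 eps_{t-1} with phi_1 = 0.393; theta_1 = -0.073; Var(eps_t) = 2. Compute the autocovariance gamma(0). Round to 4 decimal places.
\gamma(0) = 2.2422

Multiply the model equation by X_{t-k} and take expectations. With theta_0 = psi_0 = 1 and psi_j the MA(infinity) weights, this gives
  gamma(k) - sum_i phi_i gamma(k-i) = c_k,
  c_k = sigma^2 * sum_{j=k..q} theta_j psi_{j-k}   (c_k = 0 for k > q),
using gamma(-m) = gamma(m).
psi-weights needed (psi_j = theta_j + sum_i phi_i psi_{j-i}):
  psi_1 = theta_1 + phi_1 = -0.073 + (0.393) = 0.32
Right-hand sides:
  c_0 = sigma^2 (1 + theta_1 psi_1) = 2 * (1 + (-0.073)(0.32)) = 2 * 0.97664 = 1.95328
  c_1 = sigma^2 theta_1 = 2 * (-0.073) = -0.146
  c_2 = 0
Equations for k = 0 and k = 1 (AR order 1):
  gamma(0) = phi_1 gamma(1) + c_0
  gamma(1) = phi_1 gamma(0) + c_1
Substituting the second into the first: gamma(0) (1 - phi_1^2) = c_0 + phi_1 c_1, so
  gamma(0) = (c_0 + phi_1 c_1) / (1 - phi_1^2) = (1.95328 + (0.393)(-0.146)) / (1 - (0.393)^2) = 1.895902 / 0.845551 = 2.242209.
Therefore gamma(0) = 2.2422 (to 4 decimal places).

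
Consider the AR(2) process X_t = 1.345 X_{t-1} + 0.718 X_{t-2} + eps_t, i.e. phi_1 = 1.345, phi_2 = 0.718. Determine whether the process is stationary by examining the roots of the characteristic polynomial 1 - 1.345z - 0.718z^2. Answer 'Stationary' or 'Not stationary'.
\text{Not stationary}

The AR(p) characteristic polynomial is P(z) = 1 - 1.345z - 0.718z^2.
Stationarity requires all roots to lie outside the unit circle, i.e. |z| > 1 for every root.
Set 1 + (-1.345) z + (-0.718) z^2 = 0, i.e. a z^2 + b z + c = 0 with a = -0.718, b = -1.345, c = 1.
Discriminant D = b^2 - 4ac = (-1.345)^2 - 4*(-0.718)*1 = 1.809025 - (-2.872) = 4.681025.
D >= 0, so the roots are real: z = (-b +/- sqrt(D)) / (2a) = (1.345 +/- 2.163568) / (-1.436).
  z_1 = (1.345 + 2.163568) / (-1.436) = -2.4433,   |z_1| = 2.4433.
  z_2 = (1.345 - 2.163568) / (-1.436) = 0.57,   |z_2| = 0.57.
Moduli of all roots: 2.4433, 0.5700.
All moduli strictly greater than 1? No.
Verdict: Not stationary.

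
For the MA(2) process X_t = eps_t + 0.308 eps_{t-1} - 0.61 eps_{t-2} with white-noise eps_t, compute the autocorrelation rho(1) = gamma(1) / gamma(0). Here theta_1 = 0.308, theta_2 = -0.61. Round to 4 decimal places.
\rho(1) = 0.0819

For an MA(q) process with theta_0 = 1, the autocovariance is
  gamma(k) = sigma^2 * sum_{i=0..q-k} theta_i * theta_{i+k},
and rho(k) = gamma(k) / gamma(0). Sigma^2 cancels.
  numerator   = (1)*(0.308) + (0.308)*(-0.61) = 0.12012.
  denominator = (1)^2 + (0.308)^2 + (-0.61)^2 = 1.466964.
  rho(1) = 0.12012 / 1.466964 = 0.0819.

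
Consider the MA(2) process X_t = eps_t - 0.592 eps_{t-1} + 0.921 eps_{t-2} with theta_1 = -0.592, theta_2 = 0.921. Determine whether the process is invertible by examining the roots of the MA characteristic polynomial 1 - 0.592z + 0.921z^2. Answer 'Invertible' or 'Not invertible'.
\text{Invertible}

The MA(q) characteristic polynomial is P(z) = 1 - 0.592z + 0.921z^2.
Invertibility requires all roots to lie outside the unit circle, i.e. |z| > 1 for every root.
Set 1 + (-0.592) z + (0.921) z^2 = 0, i.e. a z^2 + b z + c = 0 with a = 0.921, b = -0.592, c = 1.
Discriminant D = b^2 - 4ac = (-0.592)^2 - 4*(0.921)*1 = 0.350464 - (3.684) = -3.333536.
D < 0, so the roots are the complex-conjugate pair z = (-b +/- i sqrt(-D)) / (2a) = 0.3214 +/- 0.9912i.
For a conjugate pair |z|^2 = z * conj(z) = (product of roots) = c/a = 1/(0.921) = 1.085776, so |z| = sqrt(1.085776) = 1.042 for both roots.
Moduli of all roots: 1.0420, 1.0420.
All moduli strictly greater than 1? Yes.
Verdict: Invertible.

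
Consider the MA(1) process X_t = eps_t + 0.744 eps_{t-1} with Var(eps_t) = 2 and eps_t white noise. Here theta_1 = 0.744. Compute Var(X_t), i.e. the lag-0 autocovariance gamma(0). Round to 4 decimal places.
\gamma(0) = 3.1071

For an MA(q) process X_t = eps_t + sum_i theta_i eps_{t-i} with
Var(eps_t) = sigma^2, the variance is
  gamma(0) = sigma^2 * (1 + sum_i theta_i^2).
  sum_i theta_i^2 = (0.744)^2 = 0.553536.
  gamma(0) = 2 * (1 + 0.553536) = 2 * 1.553536 = 3.107072, which rounds to 3.1071.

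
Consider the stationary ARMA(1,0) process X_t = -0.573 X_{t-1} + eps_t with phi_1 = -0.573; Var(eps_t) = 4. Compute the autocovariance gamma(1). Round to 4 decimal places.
\gamma(1) = -3.4124

Multiply the model equation by X_{t-k} and take expectations. With theta_0 = psi_0 = 1 and psi_j the MA(infinity) weights, this gives
  gamma(k) - sum_i phi_i gamma(k-i) = c_k,
  c_k = sigma^2 * sum_{j=k..q} theta_j psi_{j-k}   (c_k = 0 for k > q),
using gamma(-m) = gamma(m).
Pure AR (q = 0): c_0 = sigma^2 = 4, c_k = 0 for k >= 1.
Equations for k = 0 and k = 1 (AR order 1):
  gamma(0) = phi_1 gamma(1) + c_0
  gamma(1) = phi_1 gamma(0) + c_1
Substituting the second into the first: gamma(0) (1 - phi_1^2) = c_0 + phi_1 c_1, so
  gamma(0) = c_0 / (1 - phi_1^2) = 4 / (1 - (-0.573)^2) = 4 / 0.671671 = 5.955297.
  gamma(1) = phi_1 gamma(0) = (-0.573)(5.955297) = -3.412385.
Therefore gamma(1) = -3.4124 (to 4 decimal places).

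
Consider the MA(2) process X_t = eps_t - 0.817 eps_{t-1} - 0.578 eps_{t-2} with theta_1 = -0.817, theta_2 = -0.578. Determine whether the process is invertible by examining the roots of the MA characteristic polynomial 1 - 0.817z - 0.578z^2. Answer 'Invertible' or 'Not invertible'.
\text{Not invertible}

The MA(q) characteristic polynomial is P(z) = 1 - 0.817z - 0.578z^2.
Invertibility requires all roots to lie outside the unit circle, i.e. |z| > 1 for every root.
Set 1 + (-0.817) z + (-0.578) z^2 = 0, i.e. a z^2 + b z + c = 0 with a = -0.578, b = -0.817, c = 1.
Discriminant D = b^2 - 4ac = (-0.817)^2 - 4*(-0.578)*1 = 0.667489 - (-2.312) = 2.979489.
D >= 0, so the roots are real: z = (-b +/- sqrt(D)) / (2a) = (0.817 +/- 1.72612) / (-1.156).
  z_1 = (0.817 + 1.72612) / (-1.156) = -2.1999,   |z_1| = 2.1999.
  z_2 = (0.817 - 1.72612) / (-1.156) = 0.7864,   |z_2| = 0.7864.
Moduli of all roots: 2.1999, 0.7864.
All moduli strictly greater than 1? No.
Verdict: Not invertible.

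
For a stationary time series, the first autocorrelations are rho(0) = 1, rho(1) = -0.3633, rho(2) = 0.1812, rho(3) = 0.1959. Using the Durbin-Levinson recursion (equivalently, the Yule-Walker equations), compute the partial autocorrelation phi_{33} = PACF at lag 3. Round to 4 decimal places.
\phi_{33} = 0.3220

The PACF at lag k is phi_{kk}, the last component of the solution
to the Yule-Walker system G_k phi = r_k where
  (G_k)_{ij} = rho(|i - j|), (r_k)_i = rho(i), i,j = 1..k.
Equivalently, Durbin-Levinson gives phi_{kk} iteratively:
  phi_{11} = rho(1)
  phi_{kk} = [rho(k) - sum_{j=1..k-1} phi_{k-1,j} rho(k-j)]
            / [1 - sum_{j=1..k-1} phi_{k-1,j} rho(j)],
  phi_{k,j} = phi_{k-1,j} - phi_{kk} phi_{k-1,k-j},  j = 1..k-1.
Step k = 1:
  phi_11 = rho(1) = -0.3633.
Step k = 2:
  phi_22 = [rho(2) - phi_11 rho(1)] / [1 - phi_11 rho(1)] = [0.1812 - (-0.3633)(-0.3633)] / [1 - (-0.3633)(-0.3633)]
         = 0.04921311 / 0.86801311 = 0.056696.
  Update: phi_21 = phi_11 - phi_22 phi_11 = -0.3633 - (0.056696)(-0.3633) = -0.342702.
Step k = 3:
  phi_33 = [rho(3) - phi_21 rho(2) - phi_22 rho(1)] / [1 - phi_21 rho(1) - phi_22 rho(2)]
    numerator   = 0.1959 - (-0.342702)(0.1812) - (0.056696)(-0.3633) = 0.2785954
    denominator = 1 - (-0.342702)(-0.3633) - (0.056696)(0.1812) = 0.86522291
  phi_33 = 0.2785954 / 0.86522291 = 0.322.
Therefore phi_{33} = 0.3220.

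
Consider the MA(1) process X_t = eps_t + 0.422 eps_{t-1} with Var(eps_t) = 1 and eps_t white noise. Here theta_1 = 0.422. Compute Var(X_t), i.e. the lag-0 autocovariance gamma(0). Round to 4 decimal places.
\gamma(0) = 1.1781

For an MA(q) process X_t = eps_t + sum_i theta_i eps_{t-i} with
Var(eps_t) = sigma^2, the variance is
  gamma(0) = sigma^2 * (1 + sum_i theta_i^2).
  sum_i theta_i^2 = (0.422)^2 = 0.178084.
  gamma(0) = 1 * (1 + 0.178084) = 1 * 1.178084 = 1.178084, which rounds to 1.1781.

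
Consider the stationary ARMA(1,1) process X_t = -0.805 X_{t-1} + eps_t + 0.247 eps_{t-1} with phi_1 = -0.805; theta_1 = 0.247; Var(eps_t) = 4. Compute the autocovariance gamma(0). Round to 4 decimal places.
\gamma(0) = 7.5385

Multiply the model equation by X_{t-k} and take expectations. With theta_0 = psi_0 = 1 and psi_j the MA(infinity) weights, this gives
  gamma(k) - sum_i phi_i gamma(k-i) = c_k,
  c_k = sigma^2 * sum_{j=k..q} theta_j psi_{j-k}   (c_k = 0 for k > q),
using gamma(-m) = gamma(m).
psi-weights needed (psi_j = theta_j + sum_i phi_i psi_{j-i}):
  psi_1 = theta_1 + phi_1 = 0.247 + (-0.805) = -0.558
Right-hand sides:
  c_0 = sigma^2 (1 + theta_1 psi_1) = 4 * (1 + (0.247)(-0.558)) = 4 * 0.862174 = 3.448696
  c_1 = sigma^2 theta_1 = 4 * (0.247) = 0.988
  c_2 = 0
Equations for k = 0 and k = 1 (AR order 1):
  gamma(0) = phi_1 gamma(1) + c_0
  gamma(1) = phi_1 gamma(0) + c_1
Substituting the second into the first: gamma(0) (1 - phi_1^2) = c_0 + phi_1 c_1, so
  gamma(0) = (c_0 + phi_1 c_1) / (1 - phi_1^2) = (3.448696 + (-0.805)(0.988)) / (1 - (-0.805)^2) = 2.653356 / 0.351975 = 7.538479.
Therefore gamma(0) = 7.5385 (to 4 decimal places).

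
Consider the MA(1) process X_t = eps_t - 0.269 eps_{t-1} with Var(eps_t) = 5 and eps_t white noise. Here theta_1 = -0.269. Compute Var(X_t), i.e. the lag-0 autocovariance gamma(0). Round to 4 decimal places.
\gamma(0) = 5.3618

For an MA(q) process X_t = eps_t + sum_i theta_i eps_{t-i} with
Var(eps_t) = sigma^2, the variance is
  gamma(0) = sigma^2 * (1 + sum_i theta_i^2).
  sum_i theta_i^2 = (-0.269)^2 = 0.072361.
  gamma(0) = 5 * (1 + 0.072361) = 5 * 1.072361 = 5.361805, which rounds to 5.3618.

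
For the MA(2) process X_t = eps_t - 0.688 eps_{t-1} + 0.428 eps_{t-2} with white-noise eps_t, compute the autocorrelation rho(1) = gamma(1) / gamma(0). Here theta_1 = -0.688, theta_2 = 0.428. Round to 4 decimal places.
\rho(1) = -0.5931

For an MA(q) process with theta_0 = 1, the autocovariance is
  gamma(k) = sigma^2 * sum_{i=0..q-k} theta_i * theta_{i+k},
and rho(k) = gamma(k) / gamma(0). Sigma^2 cancels.
  numerator   = (1)*(-0.688) + (-0.688)*(0.428) = -0.982464.
  denominator = (1)^2 + (-0.688)^2 + (0.428)^2 = 1.656528.
  rho(1) = -0.982464 / 1.656528 = -0.5931.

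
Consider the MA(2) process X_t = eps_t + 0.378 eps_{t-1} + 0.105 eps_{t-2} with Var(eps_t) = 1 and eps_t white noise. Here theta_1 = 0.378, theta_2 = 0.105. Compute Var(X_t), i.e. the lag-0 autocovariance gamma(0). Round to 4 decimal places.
\gamma(0) = 1.1539

For an MA(q) process X_t = eps_t + sum_i theta_i eps_{t-i} with
Var(eps_t) = sigma^2, the variance is
  gamma(0) = sigma^2 * (1 + sum_i theta_i^2).
  sum_i theta_i^2 = (0.378)^2 + (0.105)^2 = 0.142884 + 0.011025 = 0.153909.
  gamma(0) = 1 * (1 + 0.153909) = 1 * 1.153909 = 1.153909, which rounds to 1.1539.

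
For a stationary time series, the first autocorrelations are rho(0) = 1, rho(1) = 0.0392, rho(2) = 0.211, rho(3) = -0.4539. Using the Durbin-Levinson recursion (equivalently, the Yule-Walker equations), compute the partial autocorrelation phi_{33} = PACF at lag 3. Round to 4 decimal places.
\phi_{33} = -0.4910

The PACF at lag k is phi_{kk}, the last component of the solution
to the Yule-Walker system G_k phi = r_k where
  (G_k)_{ij} = rho(|i - j|), (r_k)_i = rho(i), i,j = 1..k.
Equivalently, Durbin-Levinson gives phi_{kk} iteratively:
  phi_{11} = rho(1)
  phi_{kk} = [rho(k) - sum_{j=1..k-1} phi_{k-1,j} rho(k-j)]
            / [1 - sum_{j=1..k-1} phi_{k-1,j} rho(j)],
  phi_{k,j} = phi_{k-1,j} - phi_{kk} phi_{k-1,k-j},  j = 1..k-1.
Step k = 1:
  phi_11 = rho(1) = 0.0392.
Step k = 2:
  phi_22 = [rho(2) - phi_11 rho(1)] / [1 - phi_11 rho(1)] = [0.211 - (0.0392)(0.0392)] / [1 - (0.0392)(0.0392)]
         = 0.20946336 / 0.99846336 = 0.209786.
  Update: phi_21 = phi_11 - phi_22 phi_11 = 0.0392 - (0.209786)(0.0392) = 0.030976.
Step k = 3:
  phi_33 = [rho(3) - phi_21 rho(2) - phi_22 rho(1)] / [1 - phi_21 rho(1) - phi_22 rho(2)]
    numerator   = -0.4539 - (0.030976)(0.211) - (0.209786)(0.0392) = -0.46865962
    denominator = 1 - (0.030976)(0.0392) - (0.209786)(0.211) = 0.95452094
  phi_33 = -0.46865962 / 0.95452094 = -0.491.
Therefore phi_{33} = -0.4910.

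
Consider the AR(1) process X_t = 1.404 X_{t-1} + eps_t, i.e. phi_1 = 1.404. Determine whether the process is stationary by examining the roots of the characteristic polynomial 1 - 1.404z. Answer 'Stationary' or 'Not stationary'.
\text{Not stationary}

The AR(p) characteristic polynomial is P(z) = 1 - 1.404z.
Stationarity requires all roots to lie outside the unit circle, i.e. |z| > 1 for every root.
This is linear in z: 1 + (-1.404) z = 0  =>  z = -1/(-1.404) = 0.712251,  |z| = 0.712251.
Moduli of all roots: 0.7123.
All moduli strictly greater than 1? No.
Verdict: Not stationary.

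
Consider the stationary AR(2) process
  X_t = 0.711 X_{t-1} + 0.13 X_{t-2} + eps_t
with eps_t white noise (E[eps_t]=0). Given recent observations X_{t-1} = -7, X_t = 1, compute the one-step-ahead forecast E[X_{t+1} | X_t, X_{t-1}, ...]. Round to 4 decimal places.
E[X_{t+1} \mid \mathcal F_t] = -0.1990

For an AR(p) model X_t = c + sum_i phi_i X_{t-i} + eps_t, the
one-step-ahead conditional mean is
  E[X_{t+1} | X_t, ...] = c + sum_i phi_i X_{t+1-i}.
Substitute known values:
  E[X_{t+1} | ...] = (0.711) * (1) + (0.13) * (-7)
                   = -0.1990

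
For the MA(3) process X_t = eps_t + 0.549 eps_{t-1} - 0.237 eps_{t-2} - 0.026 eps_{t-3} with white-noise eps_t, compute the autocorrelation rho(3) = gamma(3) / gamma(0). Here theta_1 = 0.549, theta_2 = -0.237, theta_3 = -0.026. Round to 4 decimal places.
\rho(3) = -0.0191

For an MA(q) process with theta_0 = 1, the autocovariance is
  gamma(k) = sigma^2 * sum_{i=0..q-k} theta_i * theta_{i+k},
and rho(k) = gamma(k) / gamma(0). Sigma^2 cancels.
  numerator   = (1)*(-0.026) = -0.026.
  denominator = (1)^2 + (0.549)^2 + (-0.237)^2 + (-0.026)^2 = 1.358246.
  rho(3) = -0.026 / 1.358246 = -0.0191.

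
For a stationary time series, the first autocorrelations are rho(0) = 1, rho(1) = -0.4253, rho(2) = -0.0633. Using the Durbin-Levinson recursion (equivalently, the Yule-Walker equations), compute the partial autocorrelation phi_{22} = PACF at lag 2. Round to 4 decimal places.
\phi_{22} = -0.2981

The PACF at lag k is phi_{kk}, the last component of the solution
to the Yule-Walker system G_k phi = r_k where
  (G_k)_{ij} = rho(|i - j|), (r_k)_i = rho(i), i,j = 1..k.
Equivalently, Durbin-Levinson gives phi_{kk} iteratively:
  phi_{11} = rho(1)
  phi_{kk} = [rho(k) - sum_{j=1..k-1} phi_{k-1,j} rho(k-j)]
            / [1 - sum_{j=1..k-1} phi_{k-1,j} rho(j)],
  phi_{k,j} = phi_{k-1,j} - phi_{kk} phi_{k-1,k-j},  j = 1..k-1.
Step k = 1:
  phi_11 = rho(1) = -0.4253.
Step k = 2:
  phi_22 = [rho(2) - phi_11 rho(1)] / [1 - phi_11 rho(1)] = [-0.0633 - (-0.4253)(-0.4253)] / [1 - (-0.4253)(-0.4253)]
         = -0.24418009 / 0.81911991 = -0.2981.
Therefore phi_{22} = -0.2981.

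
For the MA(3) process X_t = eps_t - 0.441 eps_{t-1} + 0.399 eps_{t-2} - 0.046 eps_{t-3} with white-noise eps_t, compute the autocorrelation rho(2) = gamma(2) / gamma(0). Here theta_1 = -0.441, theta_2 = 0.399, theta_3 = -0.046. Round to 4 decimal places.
\rho(2) = 0.3093

For an MA(q) process with theta_0 = 1, the autocovariance is
  gamma(k) = sigma^2 * sum_{i=0..q-k} theta_i * theta_{i+k},
and rho(k) = gamma(k) / gamma(0). Sigma^2 cancels.
  numerator   = (1)*(0.399) + (-0.441)*(-0.046) = 0.419286.
  denominator = (1)^2 + (-0.441)^2 + (0.399)^2 + (-0.046)^2 = 1.355798.
  rho(2) = 0.419286 / 1.355798 = 0.3093.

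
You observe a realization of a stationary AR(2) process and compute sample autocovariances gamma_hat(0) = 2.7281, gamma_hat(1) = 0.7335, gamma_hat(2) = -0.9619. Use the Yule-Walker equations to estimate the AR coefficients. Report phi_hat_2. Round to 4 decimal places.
\hat\phi_{2} = -0.4580

The Yule-Walker equations for an AR(p) process read, in matrix form,
  Gamma_p phi = r_p,   with   (Gamma_p)_{ij} = gamma(|i - j|),
                       (r_p)_i = gamma(i),   i,j = 1..p.
Substitute the sample gammas (Toeplitz matrix and right-hand side of size 2):
  Gamma_p = [[2.7281, 0.7335], [0.7335, 2.7281]]
  r_p     = [0.7335, -0.9619]
Written out:
  2.7281 phi_1 + 0.7335 phi_2 = 0.7335
  0.7335 phi_1 + 2.7281 phi_2 = -0.9619
Solve by Cramer's rule:
  det = gamma(0)^2 - gamma(1)^2 = (2.7281)^2 - (0.7335)^2 = 7.44252961 - 0.53802225 = 6.90450736
  phi_hat_1 = [gamma(1) gamma(0) - gamma(1) gamma(2)] / det = [(0.7335)(2.7281) - (0.7335)(-0.9619)] / 6.90450736 = 2.706615 / 6.90450736 = 0.392
  phi_hat_2 = [gamma(0) gamma(2) - gamma(1)^2] / det = [(2.7281)(-0.9619) - (0.7335)^2] / 6.90450736 = -3.16218164 / 6.90450736 = -0.458
So phi_hat = [0.3920, -0.4580].
Therefore phi_hat_2 = -0.4580.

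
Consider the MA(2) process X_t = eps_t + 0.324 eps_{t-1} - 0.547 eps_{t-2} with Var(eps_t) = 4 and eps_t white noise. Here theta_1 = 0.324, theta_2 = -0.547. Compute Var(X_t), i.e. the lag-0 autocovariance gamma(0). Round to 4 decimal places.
\gamma(0) = 5.6167

For an MA(q) process X_t = eps_t + sum_i theta_i eps_{t-i} with
Var(eps_t) = sigma^2, the variance is
  gamma(0) = sigma^2 * (1 + sum_i theta_i^2).
  sum_i theta_i^2 = (0.324)^2 + (-0.547)^2 = 0.104976 + 0.299209 = 0.404185.
  gamma(0) = 4 * (1 + 0.404185) = 4 * 1.404185 = 5.61674, which rounds to 5.6167.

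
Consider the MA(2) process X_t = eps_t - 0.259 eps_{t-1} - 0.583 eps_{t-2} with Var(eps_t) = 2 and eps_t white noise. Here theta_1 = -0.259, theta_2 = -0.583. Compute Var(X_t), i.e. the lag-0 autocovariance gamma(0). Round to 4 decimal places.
\gamma(0) = 2.8139

For an MA(q) process X_t = eps_t + sum_i theta_i eps_{t-i} with
Var(eps_t) = sigma^2, the variance is
  gamma(0) = sigma^2 * (1 + sum_i theta_i^2).
  sum_i theta_i^2 = (-0.259)^2 + (-0.583)^2 = 0.067081 + 0.339889 = 0.40697.
  gamma(0) = 2 * (1 + 0.40697) = 2 * 1.40697 = 2.81394, which rounds to 2.8139.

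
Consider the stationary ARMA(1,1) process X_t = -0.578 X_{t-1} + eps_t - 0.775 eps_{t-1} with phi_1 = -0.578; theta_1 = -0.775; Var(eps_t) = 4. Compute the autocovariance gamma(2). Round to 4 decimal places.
\gamma(2) = 6.8017

Multiply the model equation by X_{t-k} and take expectations. With theta_0 = psi_0 = 1 and psi_j the MA(infinity) weights, this gives
  gamma(k) - sum_i phi_i gamma(k-i) = c_k,
  c_k = sigma^2 * sum_{j=k..q} theta_j psi_{j-k}   (c_k = 0 for k > q),
using gamma(-m) = gamma(m).
psi-weights needed (psi_j = theta_j + sum_i phi_i psi_{j-i}):
  psi_1 = theta_1 + phi_1 = -0.775 + (-0.578) = -1.353
Right-hand sides:
  c_0 = sigma^2 (1 + theta_1 psi_1) = 4 * (1 + (-0.775)(-1.353)) = 4 * 2.048575 = 8.1943
  c_1 = sigma^2 theta_1 = 4 * (-0.775) = -3.1
  c_2 = 0
Equations for k = 0 and k = 1 (AR order 1):
  gamma(0) = phi_1 gamma(1) + c_0
  gamma(1) = phi_1 gamma(0) + c_1
Substituting the second into the first: gamma(0) (1 - phi_1^2) = c_0 + phi_1 c_1, so
  gamma(0) = (c_0 + phi_1 c_1) / (1 - phi_1^2) = (8.1943 + (-0.578)(-3.1)) / (1 - (-0.578)^2) = 9.9861 / 0.665916 = 14.996036.
  gamma(1) = phi_1 gamma(0) + c_1 = (-0.578)(14.996036) + (-3.1) = -11.767709.
For k = 2 (> q): gamma(2) = phi_1 gamma(1) = (-0.578)(-11.767709) = 6.801736.
Therefore gamma(2) = 6.8017 (to 4 decimal places).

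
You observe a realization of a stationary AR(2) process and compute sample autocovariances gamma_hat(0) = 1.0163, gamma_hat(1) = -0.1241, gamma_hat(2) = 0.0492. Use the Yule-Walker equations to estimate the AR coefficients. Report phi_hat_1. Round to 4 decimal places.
\hat\phi_{1} = -0.1180

The Yule-Walker equations for an AR(p) process read, in matrix form,
  Gamma_p phi = r_p,   with   (Gamma_p)_{ij} = gamma(|i - j|),
                       (r_p)_i = gamma(i),   i,j = 1..p.
Substitute the sample gammas (Toeplitz matrix and right-hand side of size 2):
  Gamma_p = [[1.0163, -0.1241], [-0.1241, 1.0163]]
  r_p     = [-0.1241, 0.0492]
Written out:
  1.0163 phi_1 - 0.1241 phi_2 = -0.1241
  -0.1241 phi_1 + 1.0163 phi_2 = 0.0492
Solve by Cramer's rule:
  det = gamma(0)^2 - gamma(1)^2 = (1.0163)^2 - (-0.1241)^2 = 1.03286569 - 0.01540081 = 1.01746488
  phi_hat_1 = [gamma(1) gamma(0) - gamma(1) gamma(2)] / det = [(-0.1241)(1.0163) - (-0.1241)(0.0492)] / 1.01746488 = -0.12001711 / 1.01746488 = -0.118
  phi_hat_2 = [gamma(0) gamma(2) - gamma(1)^2] / det = [(1.0163)(0.0492) - (-0.1241)^2] / 1.01746488 = 0.03460115 / 1.01746488 = 0.034
So phi_hat = [-0.1180, 0.0340].
Therefore phi_hat_1 = -0.1180.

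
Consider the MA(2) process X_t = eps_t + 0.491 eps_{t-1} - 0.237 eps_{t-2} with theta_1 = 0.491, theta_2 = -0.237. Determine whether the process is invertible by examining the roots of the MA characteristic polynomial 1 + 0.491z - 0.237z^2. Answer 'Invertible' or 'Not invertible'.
\text{Invertible}

The MA(q) characteristic polynomial is P(z) = 1 + 0.491z - 0.237z^2.
Invertibility requires all roots to lie outside the unit circle, i.e. |z| > 1 for every root.
Set 1 + (0.491) z + (-0.237) z^2 = 0, i.e. a z^2 + b z + c = 0 with a = -0.237, b = 0.491, c = 1.
Discriminant D = b^2 - 4ac = (0.491)^2 - 4*(-0.237)*1 = 0.241081 - (-0.948) = 1.189081.
D >= 0, so the roots are real: z = (-b +/- sqrt(D)) / (2a) = (-0.491 +/- 1.09045) / (-0.474).
  z_1 = (-0.491 + 1.09045) / (-0.474) = -1.2647,   |z_1| = 1.2647.
  z_2 = (-0.491 - 1.09045) / (-0.474) = 3.3364,   |z_2| = 3.3364.
Moduli of all roots: 1.2647, 3.3364.
All moduli strictly greater than 1? Yes.
Verdict: Invertible.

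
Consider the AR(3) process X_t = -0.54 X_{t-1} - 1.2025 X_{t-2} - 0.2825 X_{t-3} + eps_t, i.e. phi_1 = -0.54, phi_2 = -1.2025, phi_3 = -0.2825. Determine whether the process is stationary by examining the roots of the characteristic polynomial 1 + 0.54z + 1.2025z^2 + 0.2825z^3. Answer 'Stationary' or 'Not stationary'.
\text{Not stationary}

The AR(p) characteristic polynomial is P(z) = 1 + 0.54z + 1.2025z^2 + 0.2825z^3.
Stationarity requires all roots to lie outside the unit circle, i.e. |z| > 1 for every root.
Degree 3: look for a simple real root z0 first, then factor out (1 - z/z0) and solve the remaining quadratic.
Testing z0 = -4: P(-4) = 1 + (0.54)(-4) + (1.2025)(-4)^2 + (0.2825)(-4)^3
  = 1 + (-2.16) + (19.24) + (-18.08) = 0.  So z_0 = -4 is a root, |z_0| = 4.
Divide out the factor (1 + 0.25 z) = (1 - z/z0) (since 1/z0 = -0.25):
  P(z) = (1 + 0.25 z)(1 + (0.29) z + (1.13) z^2)
  [check: z-coef 0.29 - (-0.25) = 0.54; z^2-coef 1.13 - (-0.25)(0.29) = 1.2025; z^3-coef -(-0.25)(1.13) = 0.2825.]
Remaining roots from the quadratic factor 1 + (0.29) z + (1.13) z^2:
  Set 1 + (0.29) z + (1.13) z^2 = 0, i.e. a z^2 + b z + c = 0 with a = 1.13, b = 0.29, c = 1.
  Discriminant D = b^2 - 4ac = (0.29)^2 - 4*(1.13)*1 = 0.0841 - (4.52) = -4.4359.
  D < 0, so the roots are the complex-conjugate pair z = (-b +/- i sqrt(-D)) / (2a) = -0.1283 +/- 0.9319i.
  For a conjugate pair |z|^2 = z * conj(z) = (product of roots) = c/a = 1/(1.13) = 0.884956, so |z| = sqrt(0.884956) = 0.9407 for both roots.
Moduli of all roots: 4.0000, 0.9407, 0.9407.
All moduli strictly greater than 1? No.
Verdict: Not stationary.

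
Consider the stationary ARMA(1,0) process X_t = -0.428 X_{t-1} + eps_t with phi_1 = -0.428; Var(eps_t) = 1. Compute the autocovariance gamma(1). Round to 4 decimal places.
\gamma(1) = -0.5240

Multiply the model equation by X_{t-k} and take expectations. With theta_0 = psi_0 = 1 and psi_j the MA(infinity) weights, this gives
  gamma(k) - sum_i phi_i gamma(k-i) = c_k,
  c_k = sigma^2 * sum_{j=k..q} theta_j psi_{j-k}   (c_k = 0 for k > q),
using gamma(-m) = gamma(m).
Pure AR (q = 0): c_0 = sigma^2 = 1, c_k = 0 for k >= 1.
Equations for k = 0 and k = 1 (AR order 1):
  gamma(0) = phi_1 gamma(1) + c_0
  gamma(1) = phi_1 gamma(0) + c_1
Substituting the second into the first: gamma(0) (1 - phi_1^2) = c_0 + phi_1 c_1, so
  gamma(0) = c_0 / (1 - phi_1^2) = 1 / (1 - (-0.428)^2) = 1 / 0.816816 = 1.224266.
  gamma(1) = phi_1 gamma(0) = (-0.428)(1.224266) = -0.523986.
Therefore gamma(1) = -0.5240 (to 4 decimal places).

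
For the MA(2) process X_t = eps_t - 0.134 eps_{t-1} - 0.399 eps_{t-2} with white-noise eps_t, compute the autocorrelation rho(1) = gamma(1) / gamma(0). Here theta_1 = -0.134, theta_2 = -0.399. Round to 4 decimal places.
\rho(1) = -0.0684

For an MA(q) process with theta_0 = 1, the autocovariance is
  gamma(k) = sigma^2 * sum_{i=0..q-k} theta_i * theta_{i+k},
and rho(k) = gamma(k) / gamma(0). Sigma^2 cancels.
  numerator   = (1)*(-0.134) + (-0.134)*(-0.399) = -0.080534.
  denominator = (1)^2 + (-0.134)^2 + (-0.399)^2 = 1.177157.
  rho(1) = -0.080534 / 1.177157 = -0.0684.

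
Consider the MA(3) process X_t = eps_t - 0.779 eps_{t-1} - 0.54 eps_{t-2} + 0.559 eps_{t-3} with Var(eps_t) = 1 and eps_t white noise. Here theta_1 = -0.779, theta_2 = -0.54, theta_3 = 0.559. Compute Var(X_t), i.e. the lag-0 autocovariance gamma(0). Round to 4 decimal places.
\gamma(0) = 2.2109

For an MA(q) process X_t = eps_t + sum_i theta_i eps_{t-i} with
Var(eps_t) = sigma^2, the variance is
  gamma(0) = sigma^2 * (1 + sum_i theta_i^2).
  sum_i theta_i^2 = (-0.779)^2 + (-0.54)^2 + (0.559)^2 = 0.606841 + 0.2916 + 0.312481 = 1.210922.
  gamma(0) = 1 * (1 + 1.210922) = 1 * 2.210922 = 2.210922, which rounds to 2.2109.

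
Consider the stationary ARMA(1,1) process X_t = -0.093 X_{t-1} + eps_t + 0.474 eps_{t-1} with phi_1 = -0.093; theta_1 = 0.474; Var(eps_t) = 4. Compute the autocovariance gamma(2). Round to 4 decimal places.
\gamma(2) = -0.1367

Multiply the model equation by X_{t-k} and take expectations. With theta_0 = psi_0 = 1 and psi_j the MA(infinity) weights, this gives
  gamma(k) - sum_i phi_i gamma(k-i) = c_k,
  c_k = sigma^2 * sum_{j=k..q} theta_j psi_{j-k}   (c_k = 0 for k > q),
using gamma(-m) = gamma(m).
psi-weights needed (psi_j = theta_j + sum_i phi_i psi_{j-i}):
  psi_1 = theta_1 + phi_1 = 0.474 + (-0.093) = 0.381
Right-hand sides:
  c_0 = sigma^2 (1 + theta_1 psi_1) = 4 * (1 + (0.474)(0.381)) = 4 * 1.180594 = 4.722376
  c_1 = sigma^2 theta_1 = 4 * (0.474) = 1.896
  c_2 = 0
Equations for k = 0 and k = 1 (AR order 1):
  gamma(0) = phi_1 gamma(1) + c_0
  gamma(1) = phi_1 gamma(0) + c_1
Substituting the second into the first: gamma(0) (1 - phi_1^2) = c_0 + phi_1 c_1, so
  gamma(0) = (c_0 + phi_1 c_1) / (1 - phi_1^2) = (4.722376 + (-0.093)(1.896)) / (1 - (-0.093)^2) = 4.546048 / 0.991351 = 4.58571.
  gamma(1) = phi_1 gamma(0) + c_1 = (-0.093)(4.58571) + (1.896) = 1.469529.
For k = 2 (> q): gamma(2) = phi_1 gamma(1) = (-0.093)(1.469529) = -0.136666.
Therefore gamma(2) = -0.1367 (to 4 decimal places).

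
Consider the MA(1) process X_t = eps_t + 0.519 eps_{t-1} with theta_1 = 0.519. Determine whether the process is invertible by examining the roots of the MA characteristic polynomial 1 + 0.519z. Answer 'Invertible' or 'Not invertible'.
\text{Invertible}

The MA(q) characteristic polynomial is P(z) = 1 + 0.519z.
Invertibility requires all roots to lie outside the unit circle, i.e. |z| > 1 for every root.
This is linear in z: 1 + (0.519) z = 0  =>  z = -1/(0.519) = -1.926782,  |z| = 1.926782.
Moduli of all roots: 1.9268.
All moduli strictly greater than 1? Yes.
Verdict: Invertible.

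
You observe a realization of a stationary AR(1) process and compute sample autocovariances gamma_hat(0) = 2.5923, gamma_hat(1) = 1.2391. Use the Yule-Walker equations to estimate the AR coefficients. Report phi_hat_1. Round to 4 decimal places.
\hat\phi_{1} = 0.4780

The Yule-Walker equations for an AR(p) process read, in matrix form,
  Gamma_p phi = r_p,   with   (Gamma_p)_{ij} = gamma(|i - j|),
                       (r_p)_i = gamma(i),   i,j = 1..p.
Substitute the sample gammas (Toeplitz matrix and right-hand side of size 1):
  Gamma_p = [[2.5923]]
  r_p     = [1.2391]
With p = 1 this is the single equation gamma(0) phi_1 = gamma(1):
  phi_hat_1 = gamma(1) / gamma(0) = 1.2391 / 2.5923 = 0.4780.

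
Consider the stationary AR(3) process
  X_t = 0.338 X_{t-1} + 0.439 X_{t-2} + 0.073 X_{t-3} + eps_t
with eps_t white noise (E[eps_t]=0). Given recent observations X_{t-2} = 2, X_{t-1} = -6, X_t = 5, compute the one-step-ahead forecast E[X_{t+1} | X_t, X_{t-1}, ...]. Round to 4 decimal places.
E[X_{t+1} \mid \mathcal F_t] = -0.7980

For an AR(p) model X_t = c + sum_i phi_i X_{t-i} + eps_t, the
one-step-ahead conditional mean is
  E[X_{t+1} | X_t, ...] = c + sum_i phi_i X_{t+1-i}.
Substitute known values:
  E[X_{t+1} | ...] = (0.338) * (5) + (0.439) * (-6) + (0.073) * (2)
                   = -0.7980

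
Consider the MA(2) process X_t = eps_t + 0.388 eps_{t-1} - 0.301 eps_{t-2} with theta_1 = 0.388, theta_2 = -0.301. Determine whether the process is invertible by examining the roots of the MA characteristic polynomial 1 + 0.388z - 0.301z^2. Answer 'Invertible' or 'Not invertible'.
\text{Invertible}

The MA(q) characteristic polynomial is P(z) = 1 + 0.388z - 0.301z^2.
Invertibility requires all roots to lie outside the unit circle, i.e. |z| > 1 for every root.
Set 1 + (0.388) z + (-0.301) z^2 = 0, i.e. a z^2 + b z + c = 0 with a = -0.301, b = 0.388, c = 1.
Discriminant D = b^2 - 4ac = (0.388)^2 - 4*(-0.301)*1 = 0.150544 - (-1.204) = 1.354544.
D >= 0, so the roots are real: z = (-b +/- sqrt(D)) / (2a) = (-0.388 +/- 1.163849) / (-0.602).
  z_1 = (-0.388 + 1.163849) / (-0.602) = -1.2888,   |z_1| = 1.2888.
  z_2 = (-0.388 - 1.163849) / (-0.602) = 2.5778,   |z_2| = 2.5778.
Moduli of all roots: 1.2888, 2.5778.
All moduli strictly greater than 1? Yes.
Verdict: Invertible.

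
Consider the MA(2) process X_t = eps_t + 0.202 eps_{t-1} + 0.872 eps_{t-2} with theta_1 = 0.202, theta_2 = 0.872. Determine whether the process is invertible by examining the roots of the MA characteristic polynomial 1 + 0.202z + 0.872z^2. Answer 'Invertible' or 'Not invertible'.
\text{Invertible}

The MA(q) characteristic polynomial is P(z) = 1 + 0.202z + 0.872z^2.
Invertibility requires all roots to lie outside the unit circle, i.e. |z| > 1 for every root.
Set 1 + (0.202) z + (0.872) z^2 = 0, i.e. a z^2 + b z + c = 0 with a = 0.872, b = 0.202, c = 1.
Discriminant D = b^2 - 4ac = (0.202)^2 - 4*(0.872)*1 = 0.040804 - (3.488) = -3.447196.
D < 0, so the roots are the complex-conjugate pair z = (-b +/- i sqrt(-D)) / (2a) = -0.1158 +/- 1.0646i.
For a conjugate pair |z|^2 = z * conj(z) = (product of roots) = c/a = 1/(0.872) = 1.146789, so |z| = sqrt(1.146789) = 1.0709 for both roots.
Moduli of all roots: 1.0709, 1.0709.
All moduli strictly greater than 1? Yes.
Verdict: Invertible.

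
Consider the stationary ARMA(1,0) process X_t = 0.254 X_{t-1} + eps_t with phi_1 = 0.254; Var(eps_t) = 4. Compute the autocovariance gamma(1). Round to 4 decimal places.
\gamma(1) = 1.0861

Multiply the model equation by X_{t-k} and take expectations. With theta_0 = psi_0 = 1 and psi_j the MA(infinity) weights, this gives
  gamma(k) - sum_i phi_i gamma(k-i) = c_k,
  c_k = sigma^2 * sum_{j=k..q} theta_j psi_{j-k}   (c_k = 0 for k > q),
using gamma(-m) = gamma(m).
Pure AR (q = 0): c_0 = sigma^2 = 4, c_k = 0 for k >= 1.
Equations for k = 0 and k = 1 (AR order 1):
  gamma(0) = phi_1 gamma(1) + c_0
  gamma(1) = phi_1 gamma(0) + c_1
Substituting the second into the first: gamma(0) (1 - phi_1^2) = c_0 + phi_1 c_1, so
  gamma(0) = c_0 / (1 - phi_1^2) = 4 / (1 - (0.254)^2) = 4 / 0.935484 = 4.275861.
  gamma(1) = phi_1 gamma(0) = (0.254)(4.275861) = 1.086069.
Therefore gamma(1) = 1.0861 (to 4 decimal places).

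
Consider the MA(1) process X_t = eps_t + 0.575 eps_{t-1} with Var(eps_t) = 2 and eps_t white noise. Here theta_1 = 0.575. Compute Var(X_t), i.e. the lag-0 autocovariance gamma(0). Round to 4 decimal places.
\gamma(0) = 2.6613

For an MA(q) process X_t = eps_t + sum_i theta_i eps_{t-i} with
Var(eps_t) = sigma^2, the variance is
  gamma(0) = sigma^2 * (1 + sum_i theta_i^2).
  sum_i theta_i^2 = (0.575)^2 = 0.330625.
  gamma(0) = 2 * (1 + 0.330625) = 2 * 1.330625 = 2.66125, which rounds to 2.6613.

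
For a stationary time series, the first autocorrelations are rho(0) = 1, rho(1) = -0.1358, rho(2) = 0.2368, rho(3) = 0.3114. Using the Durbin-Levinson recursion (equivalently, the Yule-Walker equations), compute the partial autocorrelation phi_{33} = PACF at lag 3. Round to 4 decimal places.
\phi_{33} = 0.3929

The PACF at lag k is phi_{kk}, the last component of the solution
to the Yule-Walker system G_k phi = r_k where
  (G_k)_{ij} = rho(|i - j|), (r_k)_i = rho(i), i,j = 1..k.
Equivalently, Durbin-Levinson gives phi_{kk} iteratively:
  phi_{11} = rho(1)
  phi_{kk} = [rho(k) - sum_{j=1..k-1} phi_{k-1,j} rho(k-j)]
            / [1 - sum_{j=1..k-1} phi_{k-1,j} rho(j)],
  phi_{k,j} = phi_{k-1,j} - phi_{kk} phi_{k-1,k-j},  j = 1..k-1.
Step k = 1:
  phi_11 = rho(1) = -0.1358.
Step k = 2:
  phi_22 = [rho(2) - phi_11 rho(1)] / [1 - phi_11 rho(1)] = [0.2368 - (-0.1358)(-0.1358)] / [1 - (-0.1358)(-0.1358)]
         = 0.21835836 / 0.98155836 = 0.222461.
  Update: phi_21 = phi_11 - phi_22 phi_11 = -0.1358 - (0.222461)(-0.1358) = -0.10559.
Step k = 3:
  phi_33 = [rho(3) - phi_21 rho(2) - phi_22 rho(1)] / [1 - phi_21 rho(1) - phi_22 rho(2)]
    numerator   = 0.3114 - (-0.10559)(0.2368) - (0.222461)(-0.1358) = 0.36661386
    denominator = 1 - (-0.10559)(-0.1358) - (0.222461)(0.2368) = 0.93298216
  phi_33 = 0.36661386 / 0.93298216 = 0.3929.
Therefore phi_{33} = 0.3929.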